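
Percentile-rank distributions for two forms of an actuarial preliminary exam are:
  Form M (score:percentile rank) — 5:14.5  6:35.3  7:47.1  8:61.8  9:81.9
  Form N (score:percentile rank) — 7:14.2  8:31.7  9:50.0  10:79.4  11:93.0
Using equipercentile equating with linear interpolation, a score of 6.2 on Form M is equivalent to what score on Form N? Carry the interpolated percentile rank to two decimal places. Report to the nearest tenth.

8.3

PR of 6.2 on Form M: 35.3 + (6.2 − 6)/(7 − 6) × (47.1 − 35.3) = 37.66
On Form N, PR 37.66 falls between score 8 (PR 31.7) and 9 (PR 50.0).
Interpolate: 8 + (37.66 − 31.7)/(50.0 − 31.7) × (9 − 8) = 8.3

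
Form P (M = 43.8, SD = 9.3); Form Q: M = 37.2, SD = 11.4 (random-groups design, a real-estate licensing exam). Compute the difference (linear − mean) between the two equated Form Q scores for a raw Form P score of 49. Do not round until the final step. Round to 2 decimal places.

1.17

Mean-equated: 49 + (37.2 − 43.8) = 42.40
Linear-equated: (11.4/9.3)(49 − 43.8) + 37.2 = 43.574
Difference = 43.574 − 42.40 = 1.17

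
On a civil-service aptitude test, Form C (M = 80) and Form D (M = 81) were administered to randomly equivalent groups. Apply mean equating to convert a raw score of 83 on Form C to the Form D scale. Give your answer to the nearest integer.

84

Mean equating: y = x + (M_Y − M_X) = 83 + (81 − 80) = 84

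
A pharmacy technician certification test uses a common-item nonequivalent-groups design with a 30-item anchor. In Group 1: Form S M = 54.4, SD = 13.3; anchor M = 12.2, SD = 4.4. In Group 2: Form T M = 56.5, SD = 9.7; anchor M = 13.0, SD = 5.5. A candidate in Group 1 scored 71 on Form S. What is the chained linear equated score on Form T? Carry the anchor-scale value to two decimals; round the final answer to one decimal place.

Form S → anchor (Group 1): v = (4.4/13.3)(71 − 54.4) + 12.2 = 17.69
anchor → Form T (Group 2): y = (9.7/5.5)(17.69 − 13.0) + 56.5 = 64.8

64.8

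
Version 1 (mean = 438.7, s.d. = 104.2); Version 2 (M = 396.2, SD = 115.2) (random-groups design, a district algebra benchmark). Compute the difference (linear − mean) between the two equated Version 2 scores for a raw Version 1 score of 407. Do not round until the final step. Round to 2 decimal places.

-3.35

Mean-equated: 407 + (396.2 − 438.7) = 364.50
Linear-equated: (115.2/104.2)(407 − 438.7) + 396.2 = 361.154
Difference = 361.154 − 364.50 = -3.35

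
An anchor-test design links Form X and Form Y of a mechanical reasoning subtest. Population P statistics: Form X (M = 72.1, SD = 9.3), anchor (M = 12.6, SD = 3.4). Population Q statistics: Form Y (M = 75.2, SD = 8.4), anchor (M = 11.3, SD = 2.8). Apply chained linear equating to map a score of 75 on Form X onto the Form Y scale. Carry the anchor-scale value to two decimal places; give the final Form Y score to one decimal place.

Form X → anchor (Population P): v = (3.4/9.3)(75 − 72.1) + 12.6 = 13.66
anchor → Form Y (Population Q): y = (8.4/2.8)(13.66 − 11.3) + 75.2 = 82.3

82.3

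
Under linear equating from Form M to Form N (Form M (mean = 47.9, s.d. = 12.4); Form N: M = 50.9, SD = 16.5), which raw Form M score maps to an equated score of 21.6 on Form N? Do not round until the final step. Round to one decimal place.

Invert y = (SD_Y/SD_X)(x − M_X) + M_Y:
x = (SD_X/SD_Y)(y − M_Y) + M_X = (12.4/16.5)(21.6 − 50.9) + 47.9
x = 0.751515 × -29.300 + 47.9 = 25.9

25.9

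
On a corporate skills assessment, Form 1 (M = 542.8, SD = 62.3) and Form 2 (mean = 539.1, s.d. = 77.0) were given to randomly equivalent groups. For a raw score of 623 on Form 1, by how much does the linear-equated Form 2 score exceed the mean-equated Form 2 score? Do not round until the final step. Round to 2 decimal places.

18.92

Mean-equated: 623 + (539.1 − 542.8) = 619.30
Linear-equated: (77.0/62.3)(623 − 542.8) + 539.1 = 638.224
Difference = 638.224 − 619.30 = 18.92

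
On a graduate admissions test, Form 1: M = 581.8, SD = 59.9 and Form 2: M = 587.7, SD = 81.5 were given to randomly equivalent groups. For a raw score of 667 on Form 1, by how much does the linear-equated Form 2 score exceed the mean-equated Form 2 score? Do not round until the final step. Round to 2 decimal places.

Mean-equated: 667 + (587.7 − 581.8) = 672.90
Linear-equated: (81.5/59.9)(667 − 581.8) + 587.7 = 703.623
Difference = 703.623 − 672.90 = 30.72

30.72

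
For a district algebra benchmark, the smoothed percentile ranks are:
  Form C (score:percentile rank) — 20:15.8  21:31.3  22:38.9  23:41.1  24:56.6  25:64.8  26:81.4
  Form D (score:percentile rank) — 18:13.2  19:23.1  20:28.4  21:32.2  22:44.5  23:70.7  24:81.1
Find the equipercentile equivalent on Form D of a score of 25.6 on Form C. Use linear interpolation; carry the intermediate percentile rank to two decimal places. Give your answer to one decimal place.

PR of 25.6 on Form C: 64.8 + (25.6 − 25)/(26 − 25) × (81.4 − 64.8) = 74.76
On Form D, PR 74.76 falls between score 23 (PR 70.7) and 24 (PR 81.1).
Interpolate: 23 + (74.76 − 70.7)/(81.1 − 70.7) × (24 − 23) = 23.4

23.4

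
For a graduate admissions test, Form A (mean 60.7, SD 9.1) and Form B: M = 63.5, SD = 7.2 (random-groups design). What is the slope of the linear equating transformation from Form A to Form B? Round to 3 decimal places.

0.791

A = SD_Y / SD_X = 7.2 / 9.1 = 0.791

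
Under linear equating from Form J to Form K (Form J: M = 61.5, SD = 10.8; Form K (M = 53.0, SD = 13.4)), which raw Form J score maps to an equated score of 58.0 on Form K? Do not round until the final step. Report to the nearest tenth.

Invert y = (SD_Y/SD_X)(x − M_X) + M_Y:
x = (SD_X/SD_Y)(y − M_Y) + M_X = (10.8/13.4)(58.0 − 53.0) + 61.5
x = 0.805970 × 5.000 + 61.5 = 65.5

65.5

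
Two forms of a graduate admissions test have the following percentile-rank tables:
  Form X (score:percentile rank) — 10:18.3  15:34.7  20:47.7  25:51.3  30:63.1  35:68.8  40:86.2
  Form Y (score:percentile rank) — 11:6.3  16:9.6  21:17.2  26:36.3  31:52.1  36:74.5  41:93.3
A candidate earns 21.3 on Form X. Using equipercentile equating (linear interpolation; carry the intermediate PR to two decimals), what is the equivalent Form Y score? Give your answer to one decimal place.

PR of 21.3 on Form X: 47.7 + (21.3 − 20)/(25 − 20) × (51.3 − 47.7) = 48.64
On Form Y, PR 48.64 falls between score 26 (PR 36.3) and 31 (PR 52.1).
Interpolate: 26 + (48.64 − 36.3)/(52.1 − 36.3) × (31 − 26) = 29.9

29.9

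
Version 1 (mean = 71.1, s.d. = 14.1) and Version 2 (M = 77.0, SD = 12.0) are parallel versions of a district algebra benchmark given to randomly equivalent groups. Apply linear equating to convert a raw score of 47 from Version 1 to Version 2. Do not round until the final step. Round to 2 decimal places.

Linear equating: y = (SD_Y/SD_X)(x − M_X) + M_Y
y = (12.0/14.1)(47 − 71.1) + 77.0
y = 0.851064 × -24.1 + 77.0 = -20.5106 + 77.0 = 56.49

56.49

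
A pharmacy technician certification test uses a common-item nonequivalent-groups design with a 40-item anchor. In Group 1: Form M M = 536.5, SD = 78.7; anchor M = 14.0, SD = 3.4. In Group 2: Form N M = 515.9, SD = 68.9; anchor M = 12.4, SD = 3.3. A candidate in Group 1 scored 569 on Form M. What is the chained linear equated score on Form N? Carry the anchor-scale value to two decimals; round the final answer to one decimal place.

Form M → anchor (Group 1): v = (3.4/78.7)(569 − 536.5) + 14.0 = 15.40
anchor → Form N (Group 2): y = (68.9/3.3)(15.40 − 12.4) + 515.9 = 578.5

578.5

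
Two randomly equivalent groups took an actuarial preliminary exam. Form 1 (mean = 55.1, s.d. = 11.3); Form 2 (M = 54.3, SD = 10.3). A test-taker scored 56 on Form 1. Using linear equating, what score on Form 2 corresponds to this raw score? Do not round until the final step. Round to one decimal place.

55.1

Linear equating: y = (SD_Y/SD_X)(x − M_X) + M_Y
y = (10.3/11.3)(56 − 55.1) + 54.3
y = 0.911504 × 0.9 + 54.3 = 0.8204 + 54.3 = 55.1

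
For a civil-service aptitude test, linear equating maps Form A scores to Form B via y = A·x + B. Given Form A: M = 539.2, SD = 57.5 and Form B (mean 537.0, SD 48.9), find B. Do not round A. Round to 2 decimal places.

78.45

A = SD_Y / SD_X = 48.9 / 57.5 = 0.850435
B = M_Y − A·M_X = 537.0 − 0.850435 × 539.2 = 78.45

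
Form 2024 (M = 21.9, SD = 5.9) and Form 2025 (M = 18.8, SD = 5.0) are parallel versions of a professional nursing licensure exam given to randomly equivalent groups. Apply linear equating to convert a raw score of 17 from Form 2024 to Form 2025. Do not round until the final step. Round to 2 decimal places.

Linear equating: y = (SD_Y/SD_X)(x − M_X) + M_Y
y = (5.0/5.9)(17 − 21.9) + 18.8
y = 0.847458 × -4.9 + 18.8 = -4.1525 + 18.8 = 14.65

14.65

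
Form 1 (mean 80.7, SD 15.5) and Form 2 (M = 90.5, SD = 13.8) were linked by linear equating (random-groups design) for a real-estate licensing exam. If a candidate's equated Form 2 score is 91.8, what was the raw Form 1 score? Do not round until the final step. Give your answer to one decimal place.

Invert y = (SD_Y/SD_X)(x − M_X) + M_Y:
x = (SD_X/SD_Y)(y − M_Y) + M_X = (15.5/13.8)(91.8 − 90.5) + 80.7
x = 1.123188 × 1.300 + 80.7 = 82.2

82.2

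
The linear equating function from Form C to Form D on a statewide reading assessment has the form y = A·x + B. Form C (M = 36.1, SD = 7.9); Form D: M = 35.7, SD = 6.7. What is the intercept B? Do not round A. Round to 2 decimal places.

A = SD_Y / SD_X = 6.7 / 7.9 = 0.848101
B = M_Y − A·M_X = 35.7 − 0.848101 × 36.1 = 5.08

5.08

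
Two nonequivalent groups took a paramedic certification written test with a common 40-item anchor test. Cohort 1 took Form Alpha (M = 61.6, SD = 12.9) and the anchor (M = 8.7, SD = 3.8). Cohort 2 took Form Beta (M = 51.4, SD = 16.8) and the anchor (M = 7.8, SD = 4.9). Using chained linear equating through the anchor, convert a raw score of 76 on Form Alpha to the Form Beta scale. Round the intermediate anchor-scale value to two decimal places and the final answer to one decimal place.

Form Alpha → anchor (Cohort 1): v = (3.8/12.9)(76 − 61.6) + 8.7 = 12.94
anchor → Form Beta (Cohort 2): y = (16.8/4.9)(12.94 − 7.8) + 51.4 = 69.0

69.0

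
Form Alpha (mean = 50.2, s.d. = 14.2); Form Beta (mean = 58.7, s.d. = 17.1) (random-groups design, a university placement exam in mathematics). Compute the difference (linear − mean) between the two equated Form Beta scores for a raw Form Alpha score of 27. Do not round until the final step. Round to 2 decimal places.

-4.74

Mean-equated: 27 + (58.7 − 50.2) = 35.50
Linear-equated: (17.1/14.2)(27 − 50.2) + 58.7 = 30.762
Difference = 30.762 − 35.50 = -4.74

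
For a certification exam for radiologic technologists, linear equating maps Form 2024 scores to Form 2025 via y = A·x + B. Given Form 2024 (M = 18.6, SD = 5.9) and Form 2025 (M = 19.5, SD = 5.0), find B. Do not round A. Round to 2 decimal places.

A = SD_Y / SD_X = 5.0 / 5.9 = 0.847458
B = M_Y − A·M_X = 19.5 − 0.847458 × 18.6 = 3.74

3.74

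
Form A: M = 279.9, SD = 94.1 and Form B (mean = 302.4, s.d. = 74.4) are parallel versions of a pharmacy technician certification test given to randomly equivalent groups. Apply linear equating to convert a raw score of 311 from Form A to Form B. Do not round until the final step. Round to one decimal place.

327.0

Linear equating: y = (SD_Y/SD_X)(x − M_X) + M_Y
y = (74.4/94.1)(311 − 279.9) + 302.4
y = 0.790648 × 31.1 + 302.4 = 24.5892 + 302.4 = 327.0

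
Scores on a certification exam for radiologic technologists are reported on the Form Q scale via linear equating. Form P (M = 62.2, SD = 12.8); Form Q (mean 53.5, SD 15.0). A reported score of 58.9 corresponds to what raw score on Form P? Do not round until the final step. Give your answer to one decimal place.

66.8

Invert y = (SD_Y/SD_X)(x − M_X) + M_Y:
x = (SD_X/SD_Y)(y − M_Y) + M_X = (12.8/15.0)(58.9 − 53.5) + 62.2
x = 0.853333 × 5.400 + 62.2 = 66.8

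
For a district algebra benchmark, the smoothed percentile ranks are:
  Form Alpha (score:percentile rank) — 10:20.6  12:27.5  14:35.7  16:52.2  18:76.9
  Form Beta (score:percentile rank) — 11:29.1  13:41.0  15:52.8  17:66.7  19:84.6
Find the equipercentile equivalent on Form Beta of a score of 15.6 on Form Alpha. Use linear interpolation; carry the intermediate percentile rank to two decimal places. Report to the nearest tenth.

14.3

PR of 15.6 on Form Alpha: 35.7 + (15.6 − 14)/(16 − 14) × (52.2 − 35.7) = 48.90
On Form Beta, PR 48.90 falls between score 13 (PR 41.0) and 15 (PR 52.8).
Interpolate: 13 + (48.90 − 41.0)/(52.8 − 41.0) × (15 − 13) = 14.3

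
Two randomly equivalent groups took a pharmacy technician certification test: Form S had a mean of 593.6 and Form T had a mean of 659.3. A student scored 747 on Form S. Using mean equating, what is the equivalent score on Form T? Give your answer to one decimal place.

812.7

Mean equating: y = x + (M_Y − M_X) = 747 + (659.3 − 593.6) = 812.7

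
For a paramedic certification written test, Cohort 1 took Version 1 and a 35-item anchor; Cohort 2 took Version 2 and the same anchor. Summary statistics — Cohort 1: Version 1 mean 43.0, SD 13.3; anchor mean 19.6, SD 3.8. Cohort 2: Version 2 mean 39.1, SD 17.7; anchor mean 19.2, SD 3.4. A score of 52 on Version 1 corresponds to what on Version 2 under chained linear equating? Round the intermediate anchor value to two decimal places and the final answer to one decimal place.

Version 1 → anchor (Cohort 1): v = (3.8/13.3)(52 − 43.0) + 19.6 = 22.17
anchor → Version 2 (Cohort 2): y = (17.7/3.4)(22.17 − 19.2) + 39.1 = 54.6

54.6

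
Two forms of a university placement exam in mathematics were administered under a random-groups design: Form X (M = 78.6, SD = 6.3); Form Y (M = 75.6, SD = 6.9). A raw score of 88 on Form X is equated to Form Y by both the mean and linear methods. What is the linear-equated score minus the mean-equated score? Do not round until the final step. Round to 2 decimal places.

0.90

Mean-equated: 88 + (75.6 − 78.6) = 85.00
Linear-equated: (6.9/6.3)(88 − 78.6) + 75.6 = 85.895
Difference = 85.895 − 85.00 = 0.90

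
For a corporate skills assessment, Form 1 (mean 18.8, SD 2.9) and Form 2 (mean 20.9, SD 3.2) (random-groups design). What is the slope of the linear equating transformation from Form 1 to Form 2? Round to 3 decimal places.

A = SD_Y / SD_X = 3.2 / 2.9 = 1.103

1.103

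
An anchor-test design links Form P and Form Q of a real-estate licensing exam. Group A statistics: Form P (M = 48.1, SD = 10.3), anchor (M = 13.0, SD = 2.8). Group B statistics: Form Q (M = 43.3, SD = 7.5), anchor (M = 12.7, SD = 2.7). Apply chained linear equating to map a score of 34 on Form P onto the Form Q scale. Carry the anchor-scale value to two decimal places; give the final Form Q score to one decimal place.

Form P → anchor (Group A): v = (2.8/10.3)(34 − 48.1) + 13.0 = 9.17
anchor → Form Q (Group B): y = (7.5/2.7)(9.17 − 12.7) + 43.3 = 33.5

33.5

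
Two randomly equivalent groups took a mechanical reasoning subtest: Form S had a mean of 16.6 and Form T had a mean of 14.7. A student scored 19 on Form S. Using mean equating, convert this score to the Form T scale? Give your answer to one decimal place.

17.1

Mean equating: y = x + (M_Y − M_X) = 19 + (14.7 − 16.6) = 17.1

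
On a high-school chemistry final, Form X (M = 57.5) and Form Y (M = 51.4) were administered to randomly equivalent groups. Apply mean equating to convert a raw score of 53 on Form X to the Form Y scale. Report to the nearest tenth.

46.9

Mean equating: y = x + (M_Y − M_X) = 53 + (51.4 − 57.5) = 46.9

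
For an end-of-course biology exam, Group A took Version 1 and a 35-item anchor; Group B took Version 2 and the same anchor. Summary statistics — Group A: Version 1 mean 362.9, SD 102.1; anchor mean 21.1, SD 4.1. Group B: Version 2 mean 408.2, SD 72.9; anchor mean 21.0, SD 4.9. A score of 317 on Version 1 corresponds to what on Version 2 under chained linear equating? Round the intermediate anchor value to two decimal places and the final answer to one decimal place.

382.3

Version 1 → anchor (Group A): v = (4.1/102.1)(317 − 362.9) + 21.1 = 19.26
anchor → Version 2 (Group B): y = (72.9/4.9)(19.26 − 21.0) + 408.2 = 382.3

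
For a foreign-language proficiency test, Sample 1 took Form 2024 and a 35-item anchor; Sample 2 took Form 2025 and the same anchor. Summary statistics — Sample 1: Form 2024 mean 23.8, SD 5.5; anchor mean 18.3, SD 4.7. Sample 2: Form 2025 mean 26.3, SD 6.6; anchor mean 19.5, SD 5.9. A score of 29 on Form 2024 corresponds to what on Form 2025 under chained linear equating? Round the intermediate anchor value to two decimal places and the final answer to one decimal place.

29.9

Form 2024 → anchor (Sample 1): v = (4.7/5.5)(29 − 23.8) + 18.3 = 22.74
anchor → Form 2025 (Sample 2): y = (6.6/5.9)(22.74 − 19.5) + 26.3 = 29.9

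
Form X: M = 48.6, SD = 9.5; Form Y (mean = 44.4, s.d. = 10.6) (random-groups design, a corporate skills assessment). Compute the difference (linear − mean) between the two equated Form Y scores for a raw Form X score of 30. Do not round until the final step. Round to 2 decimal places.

Mean-equated: 30 + (44.4 − 48.6) = 25.80
Linear-equated: (10.6/9.5)(30 − 48.6) + 44.4 = 23.646
Difference = 23.646 − 25.80 = -2.15

-2.15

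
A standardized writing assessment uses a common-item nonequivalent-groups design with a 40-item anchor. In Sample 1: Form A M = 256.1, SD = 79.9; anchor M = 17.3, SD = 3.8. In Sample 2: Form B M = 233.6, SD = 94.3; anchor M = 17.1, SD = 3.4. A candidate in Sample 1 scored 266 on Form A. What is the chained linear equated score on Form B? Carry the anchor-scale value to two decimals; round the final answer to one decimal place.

Form A → anchor (Sample 1): v = (3.8/79.9)(266 − 256.1) + 17.3 = 17.77
anchor → Form B (Sample 2): y = (94.3/3.4)(17.77 − 17.1) + 233.6 = 252.2

252.2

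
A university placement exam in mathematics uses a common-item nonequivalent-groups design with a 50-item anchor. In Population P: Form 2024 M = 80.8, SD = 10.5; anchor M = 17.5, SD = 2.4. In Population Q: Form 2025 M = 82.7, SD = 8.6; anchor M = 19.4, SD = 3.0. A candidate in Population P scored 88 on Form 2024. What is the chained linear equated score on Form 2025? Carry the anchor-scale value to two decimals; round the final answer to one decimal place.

82.0

Form 2024 → anchor (Population P): v = (2.4/10.5)(88 − 80.8) + 17.5 = 19.15
anchor → Form 2025 (Population Q): y = (8.6/3.0)(19.15 − 19.4) + 82.7 = 82.0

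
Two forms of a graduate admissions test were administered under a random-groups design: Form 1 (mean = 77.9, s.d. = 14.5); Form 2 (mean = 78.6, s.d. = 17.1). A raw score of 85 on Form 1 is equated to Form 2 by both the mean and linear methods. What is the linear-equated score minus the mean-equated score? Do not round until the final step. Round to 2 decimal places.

Mean-equated: 85 + (78.6 − 77.9) = 85.70
Linear-equated: (17.1/14.5)(85 − 77.9) + 78.6 = 86.973
Difference = 86.973 − 85.70 = 1.27

1.27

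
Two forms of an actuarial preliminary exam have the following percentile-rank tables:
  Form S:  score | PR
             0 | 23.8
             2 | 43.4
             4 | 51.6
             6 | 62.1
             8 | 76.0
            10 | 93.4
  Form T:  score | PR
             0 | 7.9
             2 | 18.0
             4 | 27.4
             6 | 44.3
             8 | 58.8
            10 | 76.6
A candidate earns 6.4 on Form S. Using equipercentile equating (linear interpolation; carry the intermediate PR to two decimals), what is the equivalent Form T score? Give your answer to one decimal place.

PR of 6.4 on Form S: 62.1 + (6.4 − 6)/(8 − 6) × (76.0 − 62.1) = 64.88
On Form T, PR 64.88 falls between score 8 (PR 58.8) and 10 (PR 76.6).
Interpolate: 8 + (64.88 − 58.8)/(76.6 − 58.8) × (10 − 8) = 8.7

8.7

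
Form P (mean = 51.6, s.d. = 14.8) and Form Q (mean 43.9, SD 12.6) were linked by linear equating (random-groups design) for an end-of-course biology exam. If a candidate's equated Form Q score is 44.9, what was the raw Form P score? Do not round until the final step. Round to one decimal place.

Invert y = (SD_Y/SD_X)(x − M_X) + M_Y:
x = (SD_X/SD_Y)(y − M_Y) + M_X = (14.8/12.6)(44.9 − 43.9) + 51.6
x = 1.174603 × 1.000 + 51.6 = 52.8

52.8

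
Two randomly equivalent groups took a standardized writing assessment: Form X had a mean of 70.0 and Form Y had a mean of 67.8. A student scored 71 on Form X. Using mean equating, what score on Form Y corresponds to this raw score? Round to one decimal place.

Mean equating: y = x + (M_Y − M_X) = 71 + (67.8 − 70.0) = 68.8

68.8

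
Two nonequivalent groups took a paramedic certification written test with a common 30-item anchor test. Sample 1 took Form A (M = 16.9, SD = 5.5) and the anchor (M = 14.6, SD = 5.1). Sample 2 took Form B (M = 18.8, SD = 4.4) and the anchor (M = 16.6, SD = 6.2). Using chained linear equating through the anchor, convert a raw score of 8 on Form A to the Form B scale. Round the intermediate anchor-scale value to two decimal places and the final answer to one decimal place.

11.5

Form A → anchor (Sample 1): v = (5.1/5.5)(8 − 16.9) + 14.6 = 6.35
anchor → Form B (Sample 2): y = (4.4/6.2)(6.35 − 16.6) + 18.8 = 11.5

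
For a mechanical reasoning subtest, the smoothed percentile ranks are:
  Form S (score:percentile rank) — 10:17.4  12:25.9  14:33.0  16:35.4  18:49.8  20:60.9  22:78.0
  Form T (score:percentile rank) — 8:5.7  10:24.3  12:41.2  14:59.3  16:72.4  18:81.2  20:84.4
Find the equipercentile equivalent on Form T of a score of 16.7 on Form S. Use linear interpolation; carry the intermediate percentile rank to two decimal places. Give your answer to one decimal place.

PR of 16.7 on Form S: 35.4 + (16.7 − 16)/(18 − 16) × (49.8 − 35.4) = 40.44
On Form T, PR 40.44 falls between score 10 (PR 24.3) and 12 (PR 41.2).
Interpolate: 10 + (40.44 − 24.3)/(41.2 − 24.3) × (12 − 10) = 11.9

11.9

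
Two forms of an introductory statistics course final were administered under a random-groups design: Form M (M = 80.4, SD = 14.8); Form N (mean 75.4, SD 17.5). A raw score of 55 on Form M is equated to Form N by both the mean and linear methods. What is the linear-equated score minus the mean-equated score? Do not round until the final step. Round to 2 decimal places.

Mean-equated: 55 + (75.4 − 80.4) = 50.00
Linear-equated: (17.5/14.8)(55 − 80.4) + 75.4 = 45.366
Difference = 45.366 − 50.00 = -4.63

-4.63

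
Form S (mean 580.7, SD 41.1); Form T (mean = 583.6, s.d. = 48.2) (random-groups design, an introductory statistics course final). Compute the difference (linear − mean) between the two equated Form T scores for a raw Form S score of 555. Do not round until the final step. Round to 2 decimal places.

Mean-equated: 555 + (583.6 − 580.7) = 557.90
Linear-equated: (48.2/41.1)(555 − 580.7) + 583.6 = 553.460
Difference = 553.460 − 557.90 = -4.44

-4.44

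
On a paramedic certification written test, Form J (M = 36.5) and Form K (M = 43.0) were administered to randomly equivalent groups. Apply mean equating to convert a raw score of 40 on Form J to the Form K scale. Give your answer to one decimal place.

Mean equating: y = x + (M_Y − M_X) = 40 + (43.0 − 36.5) = 46.5

46.5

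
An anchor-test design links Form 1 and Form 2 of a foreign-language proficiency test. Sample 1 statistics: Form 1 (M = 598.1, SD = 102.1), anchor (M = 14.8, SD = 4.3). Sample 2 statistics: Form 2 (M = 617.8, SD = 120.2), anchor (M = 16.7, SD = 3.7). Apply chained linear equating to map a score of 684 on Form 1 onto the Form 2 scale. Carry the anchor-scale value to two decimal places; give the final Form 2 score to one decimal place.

673.7

Form 1 → anchor (Sample 1): v = (4.3/102.1)(684 − 598.1) + 14.8 = 18.42
anchor → Form 2 (Sample 2): y = (120.2/3.7)(18.42 − 16.7) + 617.8 = 673.7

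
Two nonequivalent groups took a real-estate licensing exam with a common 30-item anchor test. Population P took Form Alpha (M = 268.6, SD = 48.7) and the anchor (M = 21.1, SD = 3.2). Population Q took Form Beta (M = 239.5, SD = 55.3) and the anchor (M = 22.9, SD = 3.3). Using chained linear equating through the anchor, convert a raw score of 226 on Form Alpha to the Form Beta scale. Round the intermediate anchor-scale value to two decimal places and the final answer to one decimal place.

162.4

Form Alpha → anchor (Population P): v = (3.2/48.7)(226 − 268.6) + 21.1 = 18.30
anchor → Form Beta (Population Q): y = (55.3/3.3)(18.30 − 22.9) + 239.5 = 162.4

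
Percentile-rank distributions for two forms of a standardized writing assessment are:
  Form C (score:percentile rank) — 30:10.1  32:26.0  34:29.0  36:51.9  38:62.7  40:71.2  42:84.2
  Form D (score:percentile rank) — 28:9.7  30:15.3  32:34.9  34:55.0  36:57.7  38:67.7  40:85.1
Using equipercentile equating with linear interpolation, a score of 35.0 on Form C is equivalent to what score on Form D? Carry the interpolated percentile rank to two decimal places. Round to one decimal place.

PR of 35.0 on Form C: 29.0 + (35.0 − 34)/(36 − 34) × (51.9 − 29.0) = 40.45
On Form D, PR 40.45 falls between score 32 (PR 34.9) and 34 (PR 55.0).
Interpolate: 32 + (40.45 − 34.9)/(55.0 − 34.9) × (34 − 32) = 32.6

32.6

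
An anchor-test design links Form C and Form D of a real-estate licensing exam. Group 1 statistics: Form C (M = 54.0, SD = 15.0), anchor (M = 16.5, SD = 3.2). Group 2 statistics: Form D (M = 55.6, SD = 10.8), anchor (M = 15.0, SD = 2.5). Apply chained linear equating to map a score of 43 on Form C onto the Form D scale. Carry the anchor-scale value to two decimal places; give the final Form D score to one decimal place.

51.9

Form C → anchor (Group 1): v = (3.2/15.0)(43 − 54.0) + 16.5 = 14.15
anchor → Form D (Group 2): y = (10.8/2.5)(14.15 − 15.0) + 55.6 = 51.9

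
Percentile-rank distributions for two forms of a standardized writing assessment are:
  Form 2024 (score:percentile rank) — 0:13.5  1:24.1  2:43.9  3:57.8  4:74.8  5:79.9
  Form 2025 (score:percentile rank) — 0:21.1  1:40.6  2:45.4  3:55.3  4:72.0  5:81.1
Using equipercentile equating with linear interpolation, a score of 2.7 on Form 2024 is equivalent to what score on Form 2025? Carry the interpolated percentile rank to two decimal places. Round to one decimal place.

2.8

PR of 2.7 on Form 2024: 43.9 + (2.7 − 2)/(3 − 2) × (57.8 − 43.9) = 53.63
On Form 2025, PR 53.63 falls between score 2 (PR 45.4) and 3 (PR 55.3).
Interpolate: 2 + (53.63 − 45.4)/(55.3 − 45.4) × (3 − 2) = 2.8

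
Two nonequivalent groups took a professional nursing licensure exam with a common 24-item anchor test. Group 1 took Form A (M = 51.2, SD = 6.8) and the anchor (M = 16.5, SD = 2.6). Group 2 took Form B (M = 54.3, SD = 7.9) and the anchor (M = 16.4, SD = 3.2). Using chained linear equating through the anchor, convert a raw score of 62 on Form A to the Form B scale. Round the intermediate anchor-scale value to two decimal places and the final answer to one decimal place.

Form A → anchor (Group 1): v = (2.6/6.8)(62 − 51.2) + 16.5 = 20.63
anchor → Form B (Group 2): y = (7.9/3.2)(20.63 − 16.4) + 54.3 = 64.7

64.7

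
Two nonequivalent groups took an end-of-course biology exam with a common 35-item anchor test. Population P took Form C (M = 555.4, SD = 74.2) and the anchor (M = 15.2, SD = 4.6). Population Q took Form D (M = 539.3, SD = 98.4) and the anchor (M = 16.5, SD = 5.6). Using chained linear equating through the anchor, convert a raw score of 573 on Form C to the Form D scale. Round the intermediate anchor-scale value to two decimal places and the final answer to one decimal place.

535.6

Form C → anchor (Population P): v = (4.6/74.2)(573 − 555.4) + 15.2 = 16.29
anchor → Form D (Population Q): y = (98.4/5.6)(16.29 − 16.5) + 539.3 = 535.6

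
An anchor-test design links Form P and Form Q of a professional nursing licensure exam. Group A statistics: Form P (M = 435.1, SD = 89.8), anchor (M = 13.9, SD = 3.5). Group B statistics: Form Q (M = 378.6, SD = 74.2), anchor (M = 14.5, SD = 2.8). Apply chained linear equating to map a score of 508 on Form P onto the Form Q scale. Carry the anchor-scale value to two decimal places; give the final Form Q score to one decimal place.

Form P → anchor (Group A): v = (3.5/89.8)(508 − 435.1) + 13.9 = 16.74
anchor → Form Q (Group B): y = (74.2/2.8)(16.74 − 14.5) + 378.6 = 438.0

438.0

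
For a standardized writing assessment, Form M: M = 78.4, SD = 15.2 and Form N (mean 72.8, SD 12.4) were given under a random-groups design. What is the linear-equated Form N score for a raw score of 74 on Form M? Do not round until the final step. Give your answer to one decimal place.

69.2

Linear equating: y = (SD_Y/SD_X)(x − M_X) + M_Y
y = (12.4/15.2)(74 − 78.4) + 72.8
y = 0.815789 × -4.4 + 72.8 = -3.5895 + 72.8 = 69.2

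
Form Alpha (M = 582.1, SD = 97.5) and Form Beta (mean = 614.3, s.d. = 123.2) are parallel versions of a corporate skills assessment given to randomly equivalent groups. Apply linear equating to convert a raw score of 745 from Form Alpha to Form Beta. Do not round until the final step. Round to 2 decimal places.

820.14

Linear equating: y = (SD_Y/SD_X)(x − M_X) + M_Y
y = (123.2/97.5)(745 − 582.1) + 614.3
y = 1.263590 × 162.9 + 614.3 = 205.8388 + 614.3 = 820.14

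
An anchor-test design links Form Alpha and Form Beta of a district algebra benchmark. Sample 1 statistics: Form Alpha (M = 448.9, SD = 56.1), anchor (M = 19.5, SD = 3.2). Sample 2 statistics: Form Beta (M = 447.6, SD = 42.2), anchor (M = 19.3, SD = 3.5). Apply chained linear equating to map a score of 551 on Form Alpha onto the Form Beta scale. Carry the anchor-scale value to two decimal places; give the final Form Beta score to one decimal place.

Form Alpha → anchor (Sample 1): v = (3.2/56.1)(551 − 448.9) + 19.5 = 25.32
anchor → Form Beta (Sample 2): y = (42.2/3.5)(25.32 − 19.3) + 447.6 = 520.2

520.2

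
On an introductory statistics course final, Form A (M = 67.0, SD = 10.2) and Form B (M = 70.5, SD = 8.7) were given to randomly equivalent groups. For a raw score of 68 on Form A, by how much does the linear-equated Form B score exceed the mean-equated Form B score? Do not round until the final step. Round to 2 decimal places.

-0.15

Mean-equated: 68 + (70.5 − 67.0) = 71.50
Linear-equated: (8.7/10.2)(68 − 67.0) + 70.5 = 71.353
Difference = 71.353 − 71.50 = -0.15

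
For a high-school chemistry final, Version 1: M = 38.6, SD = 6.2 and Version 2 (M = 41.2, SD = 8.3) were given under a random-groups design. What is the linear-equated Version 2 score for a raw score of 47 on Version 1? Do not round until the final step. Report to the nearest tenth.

Linear equating: y = (SD_Y/SD_X)(x − M_X) + M_Y
y = (8.3/6.2)(47 − 38.6) + 41.2
y = 1.338710 × 8.4 + 41.2 = 11.2452 + 41.2 = 52.4

52.4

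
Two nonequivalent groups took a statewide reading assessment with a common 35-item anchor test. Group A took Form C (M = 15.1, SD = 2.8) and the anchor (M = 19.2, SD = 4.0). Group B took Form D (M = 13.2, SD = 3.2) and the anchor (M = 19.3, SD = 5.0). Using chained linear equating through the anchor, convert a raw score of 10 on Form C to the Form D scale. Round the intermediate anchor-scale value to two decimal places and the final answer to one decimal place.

Form C → anchor (Group A): v = (4.0/2.8)(10 − 15.1) + 19.2 = 11.91
anchor → Form D (Group B): y = (3.2/5.0)(11.91 − 19.3) + 13.2 = 8.5

8.5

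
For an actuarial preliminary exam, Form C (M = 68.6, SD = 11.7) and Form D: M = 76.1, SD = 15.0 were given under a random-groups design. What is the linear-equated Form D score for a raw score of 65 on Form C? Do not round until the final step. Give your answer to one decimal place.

Linear equating: y = (SD_Y/SD_X)(x − M_X) + M_Y
y = (15.0/11.7)(65 − 68.6) + 76.1
y = 1.282051 × -3.6 + 76.1 = -4.6154 + 76.1 = 71.5

71.5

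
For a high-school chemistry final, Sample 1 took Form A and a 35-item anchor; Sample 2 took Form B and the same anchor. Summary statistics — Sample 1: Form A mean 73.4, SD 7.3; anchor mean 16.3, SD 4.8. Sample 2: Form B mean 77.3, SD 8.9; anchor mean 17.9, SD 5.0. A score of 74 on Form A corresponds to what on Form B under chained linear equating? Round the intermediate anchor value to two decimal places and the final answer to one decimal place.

75.1

Form A → anchor (Sample 1): v = (4.8/7.3)(74 − 73.4) + 16.3 = 16.69
anchor → Form B (Sample 2): y = (8.9/5.0)(16.69 − 17.9) + 77.3 = 75.1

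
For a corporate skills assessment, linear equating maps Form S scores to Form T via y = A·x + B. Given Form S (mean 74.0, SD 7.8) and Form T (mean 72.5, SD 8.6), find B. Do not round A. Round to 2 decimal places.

-9.09

A = SD_Y / SD_X = 8.6 / 7.8 = 1.102564
B = M_Y − A·M_X = 72.5 − 1.102564 × 74.0 = -9.09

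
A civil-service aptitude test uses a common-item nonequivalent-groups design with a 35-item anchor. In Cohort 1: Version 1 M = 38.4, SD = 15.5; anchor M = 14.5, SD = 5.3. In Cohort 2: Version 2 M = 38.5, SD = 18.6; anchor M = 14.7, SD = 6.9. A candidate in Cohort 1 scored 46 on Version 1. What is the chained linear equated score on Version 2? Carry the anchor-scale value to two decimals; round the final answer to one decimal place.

Version 1 → anchor (Cohort 1): v = (5.3/15.5)(46 − 38.4) + 14.5 = 17.10
anchor → Version 2 (Cohort 2): y = (18.6/6.9)(17.10 − 14.7) + 38.5 = 45.0

45.0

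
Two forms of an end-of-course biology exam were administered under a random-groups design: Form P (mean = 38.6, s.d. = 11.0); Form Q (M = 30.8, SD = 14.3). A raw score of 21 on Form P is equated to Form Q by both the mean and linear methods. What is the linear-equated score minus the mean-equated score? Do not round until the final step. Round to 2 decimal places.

-5.28

Mean-equated: 21 + (30.8 − 38.6) = 13.20
Linear-equated: (14.3/11.0)(21 − 38.6) + 30.8 = 7.920
Difference = 7.920 − 13.20 = -5.28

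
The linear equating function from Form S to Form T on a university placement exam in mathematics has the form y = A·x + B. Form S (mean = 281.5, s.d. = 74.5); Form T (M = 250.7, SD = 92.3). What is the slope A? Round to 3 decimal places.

1.239

A = SD_Y / SD_X = 92.3 / 74.5 = 1.239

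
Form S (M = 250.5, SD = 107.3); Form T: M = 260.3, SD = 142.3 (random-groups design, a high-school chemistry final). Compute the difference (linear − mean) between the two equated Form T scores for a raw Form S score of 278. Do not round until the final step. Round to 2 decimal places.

Mean-equated: 278 + (260.3 − 250.5) = 287.80
Linear-equated: (142.3/107.3)(278 − 250.5) + 260.3 = 296.770
Difference = 296.770 − 287.80 = 8.97

8.97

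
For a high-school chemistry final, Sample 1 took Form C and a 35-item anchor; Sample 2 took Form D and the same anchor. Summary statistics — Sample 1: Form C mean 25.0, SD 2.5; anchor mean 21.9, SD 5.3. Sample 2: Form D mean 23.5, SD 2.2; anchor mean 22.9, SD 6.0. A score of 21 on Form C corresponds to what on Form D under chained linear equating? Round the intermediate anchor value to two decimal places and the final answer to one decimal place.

20.0

Form C → anchor (Sample 1): v = (5.3/2.5)(21 − 25.0) + 21.9 = 13.42
anchor → Form D (Sample 2): y = (2.2/6.0)(13.42 − 22.9) + 23.5 = 20.0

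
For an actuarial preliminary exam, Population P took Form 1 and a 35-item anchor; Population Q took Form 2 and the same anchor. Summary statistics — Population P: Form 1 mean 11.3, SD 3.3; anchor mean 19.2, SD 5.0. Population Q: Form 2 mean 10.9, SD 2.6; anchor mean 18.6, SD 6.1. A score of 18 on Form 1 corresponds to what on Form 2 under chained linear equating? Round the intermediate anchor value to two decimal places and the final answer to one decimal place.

Form 1 → anchor (Population P): v = (5.0/3.3)(18 − 11.3) + 19.2 = 29.35
anchor → Form 2 (Population Q): y = (2.6/6.1)(29.35 − 18.6) + 10.9 = 15.5

15.5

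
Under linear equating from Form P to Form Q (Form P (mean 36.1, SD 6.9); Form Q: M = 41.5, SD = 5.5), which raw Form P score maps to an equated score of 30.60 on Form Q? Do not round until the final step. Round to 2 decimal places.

22.43

Invert y = (SD_Y/SD_X)(x − M_X) + M_Y:
x = (SD_X/SD_Y)(y − M_Y) + M_X = (6.9/5.5)(30.60 − 41.5) + 36.1
x = 1.254545 × -10.900 + 36.1 = 22.43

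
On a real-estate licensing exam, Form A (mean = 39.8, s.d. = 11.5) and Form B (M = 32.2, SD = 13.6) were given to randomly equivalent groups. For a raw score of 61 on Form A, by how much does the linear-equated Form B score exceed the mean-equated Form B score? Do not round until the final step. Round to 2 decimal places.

Mean-equated: 61 + (32.2 − 39.8) = 53.40
Linear-equated: (13.6/11.5)(61 − 39.8) + 32.2 = 57.271
Difference = 57.271 − 53.40 = 3.87

3.87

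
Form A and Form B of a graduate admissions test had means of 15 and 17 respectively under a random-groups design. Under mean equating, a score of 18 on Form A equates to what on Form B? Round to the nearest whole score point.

20

Mean equating: y = x + (M_Y − M_X) = 18 + (17 − 15) = 20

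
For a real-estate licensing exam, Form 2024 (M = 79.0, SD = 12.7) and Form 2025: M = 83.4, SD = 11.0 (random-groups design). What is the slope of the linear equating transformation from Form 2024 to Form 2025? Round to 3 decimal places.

0.866

A = SD_Y / SD_X = 11.0 / 12.7 = 0.866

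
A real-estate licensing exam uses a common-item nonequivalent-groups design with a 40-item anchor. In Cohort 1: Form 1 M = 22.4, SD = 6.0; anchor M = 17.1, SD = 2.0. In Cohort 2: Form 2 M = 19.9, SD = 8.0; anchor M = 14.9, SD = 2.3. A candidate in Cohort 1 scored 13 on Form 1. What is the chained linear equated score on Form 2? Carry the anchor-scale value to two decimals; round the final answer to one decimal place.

Form 1 → anchor (Cohort 1): v = (2.0/6.0)(13 − 22.4) + 17.1 = 13.97
anchor → Form 2 (Cohort 2): y = (8.0/2.3)(13.97 − 14.9) + 19.9 = 16.7

16.7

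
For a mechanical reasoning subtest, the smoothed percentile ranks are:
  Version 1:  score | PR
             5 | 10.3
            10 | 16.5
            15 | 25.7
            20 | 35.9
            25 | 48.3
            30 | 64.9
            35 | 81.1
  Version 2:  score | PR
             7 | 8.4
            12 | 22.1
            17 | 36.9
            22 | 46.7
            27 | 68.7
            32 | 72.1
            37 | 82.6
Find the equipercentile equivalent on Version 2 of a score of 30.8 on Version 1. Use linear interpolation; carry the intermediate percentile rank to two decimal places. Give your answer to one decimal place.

PR of 30.8 on Version 1: 64.9 + (30.8 − 30)/(35 − 30) × (81.1 − 64.9) = 67.49
On Version 2, PR 67.49 falls between score 22 (PR 46.7) and 27 (PR 68.7).
Interpolate: 22 + (67.49 − 46.7)/(68.7 − 46.7) × (27 − 22) = 26.7

26.7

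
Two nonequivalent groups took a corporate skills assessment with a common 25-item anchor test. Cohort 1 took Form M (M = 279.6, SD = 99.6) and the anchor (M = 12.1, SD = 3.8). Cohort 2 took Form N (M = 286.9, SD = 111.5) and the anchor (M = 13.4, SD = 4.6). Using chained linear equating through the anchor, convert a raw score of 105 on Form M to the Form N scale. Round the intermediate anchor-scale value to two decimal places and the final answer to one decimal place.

Form M → anchor (Cohort 1): v = (3.8/99.6)(105 − 279.6) + 12.1 = 5.44
anchor → Form N (Cohort 2): y = (111.5/4.6)(5.44 − 13.4) + 286.9 = 94.0

94.0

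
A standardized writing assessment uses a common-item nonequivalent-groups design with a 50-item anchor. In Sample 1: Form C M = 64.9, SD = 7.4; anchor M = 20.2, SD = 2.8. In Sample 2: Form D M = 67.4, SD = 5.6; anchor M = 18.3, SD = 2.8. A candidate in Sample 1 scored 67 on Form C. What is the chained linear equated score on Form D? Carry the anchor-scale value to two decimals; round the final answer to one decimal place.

72.8

Form C → anchor (Sample 1): v = (2.8/7.4)(67 − 64.9) + 20.2 = 20.99
anchor → Form D (Sample 2): y = (5.6/2.8)(20.99 − 18.3) + 67.4 = 72.8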